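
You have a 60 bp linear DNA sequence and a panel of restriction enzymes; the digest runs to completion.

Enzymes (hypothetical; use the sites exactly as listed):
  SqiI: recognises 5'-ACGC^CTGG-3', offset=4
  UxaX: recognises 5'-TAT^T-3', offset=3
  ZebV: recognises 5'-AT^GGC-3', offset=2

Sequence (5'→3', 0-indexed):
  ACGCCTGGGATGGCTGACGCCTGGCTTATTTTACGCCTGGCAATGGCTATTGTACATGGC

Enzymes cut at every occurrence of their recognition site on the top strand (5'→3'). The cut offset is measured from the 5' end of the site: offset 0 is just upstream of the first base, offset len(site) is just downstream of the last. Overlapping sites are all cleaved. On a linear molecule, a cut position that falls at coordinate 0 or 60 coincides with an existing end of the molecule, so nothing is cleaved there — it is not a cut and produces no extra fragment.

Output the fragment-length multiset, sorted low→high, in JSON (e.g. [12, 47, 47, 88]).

[3,4,6,7,7,7,8,9,9]

Site scan:
  SqiI ACGCCTGG/4: at [0, 16, 32] ⇒ [4, 20, 36]
  UxaX TATT/3: at [26, 47] ⇒ [29, 50]
  ZebV ATGGC/2: at [9, 42, 55] ⇒ [11, 44, 57]

Pooled cuts: [4, 11, 20, 29, 36, 44, 50, 57]

Fragments:
  [0,4): 4 bp
  [4,11): 7 bp
  [11,20): 9 bp
  [20,29): 9 bp
  [29,36): 7 bp
  [36,44): 8 bp
  [44,50): 6 bp
  [50,57): 7 bp
  [57,60): 3 bp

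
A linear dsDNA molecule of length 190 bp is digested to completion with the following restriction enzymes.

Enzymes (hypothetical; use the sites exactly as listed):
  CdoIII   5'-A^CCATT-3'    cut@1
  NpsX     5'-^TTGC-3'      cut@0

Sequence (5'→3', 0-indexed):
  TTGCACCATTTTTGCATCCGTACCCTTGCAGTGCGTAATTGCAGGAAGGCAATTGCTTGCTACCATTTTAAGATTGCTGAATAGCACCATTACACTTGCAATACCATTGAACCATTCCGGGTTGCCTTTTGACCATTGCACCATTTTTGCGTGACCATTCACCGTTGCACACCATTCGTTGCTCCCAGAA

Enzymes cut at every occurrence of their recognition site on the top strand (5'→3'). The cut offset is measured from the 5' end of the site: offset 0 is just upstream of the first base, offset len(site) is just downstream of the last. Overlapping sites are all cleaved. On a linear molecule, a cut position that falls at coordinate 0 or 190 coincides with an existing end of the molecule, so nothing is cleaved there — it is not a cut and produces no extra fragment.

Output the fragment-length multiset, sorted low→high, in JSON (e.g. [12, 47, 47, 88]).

[3,4,5,5,6,6,6,7,7,8,8,8,9,10,10,11,11,12,13,13,14,14]

Site scan:
  CdoIII ACCATT/1: at [4, 61, 85, 102, 110, 131, 139, 153, 170] ⇒ [5, 62, 86, 103, 111, 132, 140, 154, 171]
  NpsX TTGC/0: at [0, 11, 25, 38, 52, 56, 73, 95, 121, 135, 146, 164, 178] ⇒ [11, 25, 38, 52, 56, 73, 95, 121, 135, 146, 164, 178] (position 0 is a terminus of the linear molecule — no cut)

All cut coordinates (distinct, sorted): [5, 11, 25, 38, 52, 56, 62, 73, 86, 95, 103, 111, 121, 132, 135, 140, 146, 154, 164, 171, 178]

Fragment lengths:
  [0,5): 5 bp
  [5,11): 6 bp
  [11,25): 14 bp
  [25,38): 13 bp
  [38,52): 14 bp
  [52,56): 4 bp
  [56,62): 6 bp
  [62,73): 11 bp
  [73,86): 13 bp
  [86,95): 9 bp
  [95,103): 8 bp
  [103,111): 8 bp
  [111,121): 10 bp
  [121,132): 11 bp
  [132,135): 3 bp
  [135,140): 5 bp
  [140,146): 6 bp
  [146,154): 8 bp
  [154,164): 10 bp
  [164,171): 7 bp
  [171,178): 7 bp
  [178,190): 12 bp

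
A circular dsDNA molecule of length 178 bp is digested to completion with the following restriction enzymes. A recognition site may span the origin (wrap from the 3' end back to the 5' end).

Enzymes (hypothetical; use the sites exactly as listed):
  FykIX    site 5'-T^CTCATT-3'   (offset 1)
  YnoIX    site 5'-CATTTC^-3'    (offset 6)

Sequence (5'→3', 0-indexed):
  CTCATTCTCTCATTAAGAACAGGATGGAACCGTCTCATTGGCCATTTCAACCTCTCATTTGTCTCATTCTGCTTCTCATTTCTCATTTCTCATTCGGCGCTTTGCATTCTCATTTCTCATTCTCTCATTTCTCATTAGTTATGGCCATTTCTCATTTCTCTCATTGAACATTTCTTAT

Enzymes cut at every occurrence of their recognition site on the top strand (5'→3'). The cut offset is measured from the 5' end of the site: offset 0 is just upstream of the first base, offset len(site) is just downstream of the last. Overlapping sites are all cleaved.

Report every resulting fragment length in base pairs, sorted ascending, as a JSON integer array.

Per-enzyme occurrences:
  FykIX (TCTCATT, off=1): starts [7, 32, 52, 61, 73, 80, 87, 107, 114, 122, 129, 149, 158, 177] → cuts [0, 8, 33, 53, 62, 74, 81, 88, 108, 115, 123, 130, 150, 159]
  YnoIX (CATTTC, off=6): starts [42, 76, 83, 110, 125, 145, 152, 168] → cuts [48, 82, 89, 116, 131, 151, 158, 174]

Pooled cuts: [0, 8, 33, 48, 53, 62, 74, 81, 82, 88, 89, 108, 115, 116, 123, 130, 131, 150, 151, 158, 159, 174]

Fragments:
  0→8: 8 bp
  8→33: 25 bp
  33→48: 15 bp
  48→53: 5 bp
  53→62: 9 bp
  62→74: 12 bp
  74→81: 7 bp
  81→82: 1 bp
  82→88: 6 bp
  88→89: 1 bp
  89→108: 19 bp
  108→115: 7 bp
  115→116: 1 bp
  116→123: 7 bp
  123→130: 7 bp
  130→131: 1 bp
  131→150: 19 bp
  150→151: 1 bp
  151→158: 7 bp
  158→159: 1 bp
  159→174: 15 bp
  174→0 (wrap): 178-174+0 = 4 bp

[1,1,1,1,1,1,4,5,6,7,7,7,7,7,8,9,12,15,15,19,19,25]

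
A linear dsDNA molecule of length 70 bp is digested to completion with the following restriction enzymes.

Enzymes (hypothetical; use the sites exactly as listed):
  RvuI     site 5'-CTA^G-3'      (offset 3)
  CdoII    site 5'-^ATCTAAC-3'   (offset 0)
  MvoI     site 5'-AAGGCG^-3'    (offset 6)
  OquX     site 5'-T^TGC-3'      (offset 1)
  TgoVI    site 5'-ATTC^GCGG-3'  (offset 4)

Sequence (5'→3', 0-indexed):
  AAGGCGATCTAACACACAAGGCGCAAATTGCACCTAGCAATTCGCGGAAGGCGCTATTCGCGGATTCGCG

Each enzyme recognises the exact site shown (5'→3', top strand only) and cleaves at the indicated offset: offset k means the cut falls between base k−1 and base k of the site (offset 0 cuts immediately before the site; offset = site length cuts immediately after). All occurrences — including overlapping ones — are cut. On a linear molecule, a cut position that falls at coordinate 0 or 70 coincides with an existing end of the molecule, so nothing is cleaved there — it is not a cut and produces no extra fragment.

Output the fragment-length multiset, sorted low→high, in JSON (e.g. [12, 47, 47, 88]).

Per-enzyme occurrences:
  RvuI (CTAG, off=3): starts [33] → cuts [36]
  CdoII (ATCTAAC, off=0): starts [6] → cuts [6]
  MvoI (AAGGCG, off=6): starts [0, 17, 47] → cuts [6, 23, 53]
  OquX (TTGC, off=1): starts [27] → cuts [28]
  TgoVI (ATTCGCGG, off=4): starts [39, 55] → cuts [43, 59]

All cut coordinates (distinct, sorted): [6, 23, 28, 36, 43, 53, 59]

Fragment lengths:
  [0,6): 6 bp
  [6,23): 17 bp
  [23,28): 5 bp
  [28,36): 8 bp
  [36,43): 7 bp
  [43,53): 10 bp
  [53,59): 6 bp
  [59,70): 11 bp

[5,6,6,7,8,10,11,17]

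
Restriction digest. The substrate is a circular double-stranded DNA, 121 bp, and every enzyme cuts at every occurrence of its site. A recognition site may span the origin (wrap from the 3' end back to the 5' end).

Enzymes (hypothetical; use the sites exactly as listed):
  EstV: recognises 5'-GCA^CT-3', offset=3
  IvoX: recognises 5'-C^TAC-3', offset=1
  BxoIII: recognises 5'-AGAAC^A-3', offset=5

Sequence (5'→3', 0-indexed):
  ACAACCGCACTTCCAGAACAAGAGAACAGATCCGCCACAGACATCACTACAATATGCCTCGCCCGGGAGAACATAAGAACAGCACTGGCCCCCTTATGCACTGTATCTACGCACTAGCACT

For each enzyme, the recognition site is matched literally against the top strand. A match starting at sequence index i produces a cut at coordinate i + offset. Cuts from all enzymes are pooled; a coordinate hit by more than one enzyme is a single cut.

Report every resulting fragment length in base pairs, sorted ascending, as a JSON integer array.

[1,4,6,6,7,8,8,10,10,16,20,25]

Site scan:
  EstV GCACT/3: at [6, 81, 97, 110, 116] ⇒ [9, 84, 100, 113, 119]
  IvoX CTAC/1: at [46, 106, 119] ⇒ [47, 107, 120]
  BxoIII AGAACA/5: at [14, 22, 67, 75] ⇒ [19, 27, 72, 80]

Pooled cuts: [9, 19, 27, 47, 72, 80, 84, 100, 107, 113, 119, 120]

Fragments:
  9→19: 10 bp
  19→27: 8 bp
  27→47: 20 bp
  47→72: 25 bp
  72→80: 8 bp
  80→84: 4 bp
  84→100: 16 bp
  100→107: 7 bp
  107→113: 6 bp
  113→119: 6 bp
  119→120: 1 bp
  120→9 (wrap): 121-120+9 = 10 bp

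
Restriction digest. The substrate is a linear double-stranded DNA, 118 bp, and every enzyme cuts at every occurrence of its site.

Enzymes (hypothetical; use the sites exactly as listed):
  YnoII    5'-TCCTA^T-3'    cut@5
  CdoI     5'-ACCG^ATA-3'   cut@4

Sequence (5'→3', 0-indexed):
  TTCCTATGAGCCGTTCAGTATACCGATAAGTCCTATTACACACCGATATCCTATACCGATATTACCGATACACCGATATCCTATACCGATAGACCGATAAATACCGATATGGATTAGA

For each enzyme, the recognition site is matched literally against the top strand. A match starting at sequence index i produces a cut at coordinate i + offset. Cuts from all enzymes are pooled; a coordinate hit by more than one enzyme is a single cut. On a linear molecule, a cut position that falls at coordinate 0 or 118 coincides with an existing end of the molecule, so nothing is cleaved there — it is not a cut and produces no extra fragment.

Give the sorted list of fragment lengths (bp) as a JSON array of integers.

[5,5,6,8,8,8,8,9,10,10,10,12,19]

Per-enzyme occurrences:
  YnoII TCCTAT/5: at [1, 30, 48, 78] ⇒ [6, 35, 53, 83]
  CdoI ACCGATA/4: at [21, 41, 54, 63, 71, 84, 92, 102] ⇒ [25, 45, 58, 67, 75, 88, 96, 106]

All cut coordinates (distinct, sorted): [6, 25, 35, 45, 53, 58, 67, 75, 83, 88, 96, 106]

Fragments:
  [0,6): 6 bp
  [6,25): 19 bp
  [25,35): 10 bp
  [35,45): 10 bp
  [45,53): 8 bp
  [53,58): 5 bp
  [58,67): 9 bp
  [67,75): 8 bp
  [75,83): 8 bp
  [83,88): 5 bp
  [88,96): 8 bp
  [96,106): 10 bp
  [106,118): 12 bp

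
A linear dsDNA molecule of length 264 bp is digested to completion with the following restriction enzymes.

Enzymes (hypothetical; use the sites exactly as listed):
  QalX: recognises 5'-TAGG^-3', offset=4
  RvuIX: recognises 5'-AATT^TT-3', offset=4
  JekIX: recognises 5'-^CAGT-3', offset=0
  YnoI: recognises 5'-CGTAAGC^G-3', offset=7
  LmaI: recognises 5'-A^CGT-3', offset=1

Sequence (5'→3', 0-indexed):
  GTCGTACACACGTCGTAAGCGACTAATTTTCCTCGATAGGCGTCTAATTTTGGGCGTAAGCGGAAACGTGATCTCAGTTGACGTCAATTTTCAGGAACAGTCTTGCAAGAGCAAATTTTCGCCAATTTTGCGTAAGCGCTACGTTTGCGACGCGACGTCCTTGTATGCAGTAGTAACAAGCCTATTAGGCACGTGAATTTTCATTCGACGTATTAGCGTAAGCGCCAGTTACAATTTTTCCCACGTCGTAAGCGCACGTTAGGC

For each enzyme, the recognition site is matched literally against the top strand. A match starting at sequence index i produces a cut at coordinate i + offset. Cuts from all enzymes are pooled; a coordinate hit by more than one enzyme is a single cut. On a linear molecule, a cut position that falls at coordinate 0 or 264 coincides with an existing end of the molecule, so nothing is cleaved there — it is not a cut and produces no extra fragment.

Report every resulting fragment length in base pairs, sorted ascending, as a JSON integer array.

[1,2,2,3,4,5,7,7,7,8,8,8,8,8,9,9,10,10,10,10,10,11,12,12,12,14,15,20,22]

Per-enzyme occurrences:
  QalX (TAGG, off=4): starts [36, 185, 259] → cuts [40, 189, 263]
  RvuIX (AATTTT, off=4): starts [24, 45, 85, 113, 123, 195, 232] → cuts [28, 49, 89, 117, 127, 199, 236]
  JekIX (CAGT, off=0): starts [74, 97, 167, 225] → cuts [74, 97, 167, 225]
  YnoI (CGTAAGCG, off=7): starts [13, 54, 130, 216, 246] → cuts [20, 61, 137, 223, 253]
  LmaI (ACGT, off=1): starts [9, 65, 80, 140, 154, 190, 207, 242, 255] → cuts [10, 66, 81, 141, 155, 191, 208, 243, 256]

Pooled cuts: [10, 20, 28, 40, 49, 61, 66, 74, 81, 89, 97, 117, 127, 137, 141, 155, 167, 189, 191, 199, 208, 223, 225, 236, 243, 253, 256, 263]

Fragment lengths:
  [0,10): 10 bp
  [10,20): 10 bp
  [20,28): 8 bp
  [28,40): 12 bp
  [40,49): 9 bp
  [49,61): 12 bp
  [61,66): 5 bp
  [66,74): 8 bp
  [74,81): 7 bp
  [81,89): 8 bp
  [89,97): 8 bp
  [97,117): 20 bp
  [117,127): 10 bp
  [127,137): 10 bp
  [137,141): 4 bp
  [141,155): 14 bp
  [155,167): 12 bp
  [167,189): 22 bp
  [189,191): 2 bp
  [191,199): 8 bp
  [199,208): 9 bp
  [208,223): 15 bp
  [223,225): 2 bp
  [225,236): 11 bp
  [236,243): 7 bp
  [243,253): 10 bp
  [253,256): 3 bp
  [256,263): 7 bp
  [263,264): 1 bp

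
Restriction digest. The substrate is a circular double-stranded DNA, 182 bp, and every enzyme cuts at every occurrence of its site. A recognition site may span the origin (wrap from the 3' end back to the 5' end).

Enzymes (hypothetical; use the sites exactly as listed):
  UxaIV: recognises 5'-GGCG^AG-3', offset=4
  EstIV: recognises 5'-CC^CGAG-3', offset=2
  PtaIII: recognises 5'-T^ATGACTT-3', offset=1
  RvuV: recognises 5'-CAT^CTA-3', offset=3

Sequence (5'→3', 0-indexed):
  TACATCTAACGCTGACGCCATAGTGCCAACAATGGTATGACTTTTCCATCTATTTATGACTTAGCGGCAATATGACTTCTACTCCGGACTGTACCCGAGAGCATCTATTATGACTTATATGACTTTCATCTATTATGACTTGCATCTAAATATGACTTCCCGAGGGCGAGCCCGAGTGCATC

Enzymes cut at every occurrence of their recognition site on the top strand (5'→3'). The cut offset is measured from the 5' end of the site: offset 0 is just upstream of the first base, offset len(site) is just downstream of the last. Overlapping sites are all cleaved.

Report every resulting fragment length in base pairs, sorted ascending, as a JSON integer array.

[4,5,5,6,6,6,8,9,9,9,9,11,11,13,16,24,31]

Site scan:
  UxaIV (GGCGAG, off=4): starts [164] → cuts [168]
  EstIV (CCCGAG, off=2): starts [93, 158, 170] → cuts [95, 160, 172]
  PtaIII (TATGACTT, off=1): starts [35, 54, 70, 108, 117, 133, 150] → cuts [36, 55, 71, 109, 118, 134, 151]
  RvuV (CATCTA, off=3): starts [2, 46, 101, 126, 142, 178] → cuts [5, 49, 104, 129, 145, 181]

All cut coordinates (distinct, sorted): [5, 36, 49, 55, 71, 95, 104, 109, 118, 129, 134, 145, 151, 160, 168, 172, 181]

Fragments:
  5→36: 31 bp
  36→49: 13 bp
  49→55: 6 bp
  55→71: 16 bp
  71→95: 24 bp
  95→104: 9 bp
  104→109: 5 bp
  109→118: 9 bp
  118→129: 11 bp
  129→134: 5 bp
  134→145: 11 bp
  145→151: 6 bp
  151→160: 9 bp
  160→168: 8 bp
  168→172: 4 bp
  172→181: 9 bp
  181→5 (wrap): 182-181+5 = 6 bp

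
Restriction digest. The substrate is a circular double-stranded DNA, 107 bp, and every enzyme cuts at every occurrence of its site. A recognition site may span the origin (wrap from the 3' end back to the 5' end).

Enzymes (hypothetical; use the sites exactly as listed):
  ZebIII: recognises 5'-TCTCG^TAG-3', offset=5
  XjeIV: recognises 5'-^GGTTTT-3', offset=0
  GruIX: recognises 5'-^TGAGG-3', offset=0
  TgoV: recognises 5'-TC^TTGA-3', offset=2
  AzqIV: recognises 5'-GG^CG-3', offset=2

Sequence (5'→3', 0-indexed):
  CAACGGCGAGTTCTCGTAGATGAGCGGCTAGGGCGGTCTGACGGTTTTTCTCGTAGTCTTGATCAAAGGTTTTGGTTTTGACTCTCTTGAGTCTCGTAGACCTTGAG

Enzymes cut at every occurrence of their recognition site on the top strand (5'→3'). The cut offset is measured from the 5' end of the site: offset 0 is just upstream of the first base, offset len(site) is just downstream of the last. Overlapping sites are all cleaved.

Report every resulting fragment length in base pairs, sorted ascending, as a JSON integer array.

[5,6,9,9,10,10,11,13,17,17]

Per-enzyme occurrences:
  ZebIII TCTCGTAG/5: at [11, 48, 91] ⇒ [16, 53, 96]
  XjeIV GGTTTT/0: at [42, 67, 73] ⇒ [42, 67, 73]
  GruIX (TGAGG, off=0): no sites
  TgoV TCTTGA/2: at [56, 84] ⇒ [58, 86]
  AzqIV GGCG/2: at [4, 31] ⇒ [6, 33]

All cut coordinates (distinct, sorted): [6, 16, 33, 42, 53, 58, 67, 73, 86, 96]

Fragment lengths:
  6→16: 10 bp
  16→33: 17 bp
  33→42: 9 bp
  42→53: 11 bp
  53→58: 5 bp
  58→67: 9 bp
  67→73: 6 bp
  73→86: 13 bp
  86→96: 10 bp
  96→6 (wrap): 107-96+6 = 17 bp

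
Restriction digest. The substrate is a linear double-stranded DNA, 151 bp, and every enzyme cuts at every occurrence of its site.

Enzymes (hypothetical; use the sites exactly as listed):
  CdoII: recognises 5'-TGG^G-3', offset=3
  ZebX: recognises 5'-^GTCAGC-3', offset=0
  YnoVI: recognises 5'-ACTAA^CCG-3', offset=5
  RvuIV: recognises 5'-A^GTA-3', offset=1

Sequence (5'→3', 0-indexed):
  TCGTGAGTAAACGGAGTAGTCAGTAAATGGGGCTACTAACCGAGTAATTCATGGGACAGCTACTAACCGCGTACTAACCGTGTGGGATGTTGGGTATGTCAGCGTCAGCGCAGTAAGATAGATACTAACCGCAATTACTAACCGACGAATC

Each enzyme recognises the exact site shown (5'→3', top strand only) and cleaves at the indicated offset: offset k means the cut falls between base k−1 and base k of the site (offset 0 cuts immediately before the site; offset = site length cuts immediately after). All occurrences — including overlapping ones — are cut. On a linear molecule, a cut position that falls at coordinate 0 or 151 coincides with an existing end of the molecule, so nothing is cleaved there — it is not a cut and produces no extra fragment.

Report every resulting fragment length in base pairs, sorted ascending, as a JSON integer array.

[4,4,6,6,7,8,8,8,9,9,9,10,11,11,12,13,16]

Scan for sites:
  CdoII TGGG/3: at [27, 51, 82, 90] ⇒ [30, 54, 85, 93]
  ZebX GTCAGC/0: at [97, 103] ⇒ [97, 103]
  YnoVI ACTAACCG/5: at [34, 61, 72, 123, 136] ⇒ [39, 66, 77, 128, 141]
  RvuIV AGTA/1: at [5, 14, 21, 42, 111] ⇒ [6, 15, 22, 43, 112]

Pooled cuts: [6, 15, 22, 30, 39, 43, 54, 66, 77, 85, 93, 97, 103, 112, 128, 141]

Fragment lengths:
  [0,6): 6 bp
  [6,15): 9 bp
  [15,22): 7 bp
  [22,30): 8 bp
  [30,39): 9 bp
  [39,43): 4 bp
  [43,54): 11 bp
  [54,66): 12 bp
  [66,77): 11 bp
  [77,85): 8 bp
  [85,93): 8 bp
  [93,97): 4 bp
  [97,103): 6 bp
  [103,112): 9 bp
  [112,128): 16 bp
  [128,141): 13 bp
  [141,151): 10 bp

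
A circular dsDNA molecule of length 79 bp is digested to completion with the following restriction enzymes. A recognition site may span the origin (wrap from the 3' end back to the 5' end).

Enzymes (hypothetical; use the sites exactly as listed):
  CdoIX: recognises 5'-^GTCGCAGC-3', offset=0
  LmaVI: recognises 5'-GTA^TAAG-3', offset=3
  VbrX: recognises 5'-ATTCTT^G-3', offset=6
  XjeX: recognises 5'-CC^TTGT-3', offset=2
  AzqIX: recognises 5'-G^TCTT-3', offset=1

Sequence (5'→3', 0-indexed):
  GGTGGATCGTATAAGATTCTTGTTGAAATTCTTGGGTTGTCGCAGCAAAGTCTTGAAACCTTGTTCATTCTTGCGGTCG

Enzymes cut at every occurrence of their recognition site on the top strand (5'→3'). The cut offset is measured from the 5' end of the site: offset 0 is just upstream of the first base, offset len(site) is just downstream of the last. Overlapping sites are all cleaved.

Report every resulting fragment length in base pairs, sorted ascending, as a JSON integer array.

[5,10,10,12,12,12,18]

Scan for sites:
  CdoIX (GTCGCAGC, off=0): starts [38] → cuts [38]
  LmaVI (GTATAAG, off=3): starts [8] → cuts [11]
  VbrX (ATTCTTG, off=6): starts [15, 27, 66] → cuts [21, 33, 72]
  XjeX (CCTTGT, off=2): starts [58] → cuts [60]
  AzqIX (GTCTT, off=1): starts [49] → cuts [50]

All cut coordinates (distinct, sorted): [11, 21, 33, 38, 50, 60, 72]

Fragment lengths:
  11→21: 10 bp
  21→33: 12 bp
  33→38: 5 bp
  38→50: 12 bp
  50→60: 10 bp
  60→72: 12 bp
  72→11 (wrap): 79-72+11 = 18 bp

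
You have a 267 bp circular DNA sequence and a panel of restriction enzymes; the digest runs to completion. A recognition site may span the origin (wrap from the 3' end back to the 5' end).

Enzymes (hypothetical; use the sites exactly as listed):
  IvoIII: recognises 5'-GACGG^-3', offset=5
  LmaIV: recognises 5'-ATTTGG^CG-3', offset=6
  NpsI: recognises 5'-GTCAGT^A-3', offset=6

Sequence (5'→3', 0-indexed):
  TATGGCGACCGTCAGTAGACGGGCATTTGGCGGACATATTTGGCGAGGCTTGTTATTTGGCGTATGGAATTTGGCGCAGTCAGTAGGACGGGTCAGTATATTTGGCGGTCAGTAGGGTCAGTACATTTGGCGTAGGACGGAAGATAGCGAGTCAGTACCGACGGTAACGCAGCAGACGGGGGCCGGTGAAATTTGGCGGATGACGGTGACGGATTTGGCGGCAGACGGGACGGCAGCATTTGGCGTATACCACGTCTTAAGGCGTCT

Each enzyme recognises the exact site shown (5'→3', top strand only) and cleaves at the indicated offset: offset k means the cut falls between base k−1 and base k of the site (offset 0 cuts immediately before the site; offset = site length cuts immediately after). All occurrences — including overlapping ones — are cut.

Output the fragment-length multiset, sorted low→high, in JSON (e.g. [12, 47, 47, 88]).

[5,6,6,6,6,7,8,8,8,8,8,9,10,10,10,10,10,13,14,15,16,17,17,40]

Per-enzyme occurrences:
  IvoIII GACGG/5: at [17, 86, 135, 159, 174, 201, 207, 223, 228] ⇒ [22, 91, 140, 164, 179, 206, 212, 228, 233]
  LmaIV ATTTGGCG/6: at [24, 37, 54, 68, 99, 124, 190, 212, 237] ⇒ [30, 43, 60, 74, 105, 130, 196, 218, 243]
  NpsI GTCAGTA/6: at [10, 78, 91, 107, 116, 150] ⇒ [16, 84, 97, 113, 122, 156]

Pooled cuts: [16, 22, 30, 43, 60, 74, 84, 91, 97, 105, 113, 122, 130, 140, 156, 164, 179, 196, 206, 212, 218, 228, 233, 243]

Fragment lengths:
  16→22: 6 bp
  22→30: 8 bp
  30→43: 13 bp
  43→60: 17 bp
  60→74: 14 bp
  74→84: 10 bp
  84→91: 7 bp
  91→97: 6 bp
  97→105: 8 bp
  105→113: 8 bp
  113→122: 9 bp
  122→130: 8 bp
  130→140: 10 bp
  140→156: 16 bp
  156→164: 8 bp
  164→179: 15 bp
  179→196: 17 bp
  196→206: 10 bp
  206→212: 6 bp
  212→218: 6 bp
  218→228: 10 bp
  228→233: 5 bp
  233→243: 10 bp
  243→16 (wrap): 267-243+16 = 40 bp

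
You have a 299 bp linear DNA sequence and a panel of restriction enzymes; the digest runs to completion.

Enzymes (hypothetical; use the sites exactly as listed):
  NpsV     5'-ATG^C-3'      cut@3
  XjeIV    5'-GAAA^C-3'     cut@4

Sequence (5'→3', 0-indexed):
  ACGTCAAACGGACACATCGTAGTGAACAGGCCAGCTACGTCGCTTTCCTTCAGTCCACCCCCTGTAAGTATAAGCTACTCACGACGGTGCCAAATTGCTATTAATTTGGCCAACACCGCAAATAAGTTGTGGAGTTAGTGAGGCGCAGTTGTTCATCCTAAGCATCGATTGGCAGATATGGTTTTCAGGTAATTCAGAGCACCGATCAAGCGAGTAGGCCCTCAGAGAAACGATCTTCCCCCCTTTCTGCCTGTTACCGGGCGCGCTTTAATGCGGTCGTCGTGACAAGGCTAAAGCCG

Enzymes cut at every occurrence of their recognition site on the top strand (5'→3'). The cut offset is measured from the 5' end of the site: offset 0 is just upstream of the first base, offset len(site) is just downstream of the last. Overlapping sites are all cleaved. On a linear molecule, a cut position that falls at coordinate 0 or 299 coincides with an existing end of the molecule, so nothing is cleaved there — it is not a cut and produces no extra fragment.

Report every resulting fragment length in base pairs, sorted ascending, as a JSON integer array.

[26,43,230]

Site scan:
  NpsV (ATGC, off=3): starts [270] → cuts [273]
  XjeIV (GAAAC, off=4): starts [226] → cuts [230]

All cut coordinates (distinct, sorted): [230, 273]

Fragment lengths:
  [0,230): 230 bp
  [230,273): 43 bp
  [273,299): 26 bp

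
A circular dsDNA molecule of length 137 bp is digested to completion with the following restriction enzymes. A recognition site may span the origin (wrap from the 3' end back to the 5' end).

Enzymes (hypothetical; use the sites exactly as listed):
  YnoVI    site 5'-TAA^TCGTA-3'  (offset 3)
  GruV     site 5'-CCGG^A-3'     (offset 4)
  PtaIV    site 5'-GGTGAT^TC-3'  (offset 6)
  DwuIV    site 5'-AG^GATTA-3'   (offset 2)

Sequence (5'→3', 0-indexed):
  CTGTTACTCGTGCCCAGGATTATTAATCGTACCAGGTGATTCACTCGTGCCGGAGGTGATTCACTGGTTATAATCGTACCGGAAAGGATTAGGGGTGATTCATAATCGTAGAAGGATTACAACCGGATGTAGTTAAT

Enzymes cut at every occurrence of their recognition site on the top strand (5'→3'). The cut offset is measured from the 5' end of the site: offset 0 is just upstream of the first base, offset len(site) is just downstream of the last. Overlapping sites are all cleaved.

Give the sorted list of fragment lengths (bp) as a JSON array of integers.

[4,6,7,9,9,9,12,13,13,13,14,28]

Scan for sites:
  YnoVI (TAATCGTA, off=3): starts [23, 70, 102] → cuts [26, 73, 105]
  GruV (CCGGA, off=4): starts [49, 78, 122] → cuts [53, 82, 126]
  PtaIV (GGTGATTC, off=6): starts [34, 54, 93] → cuts [40, 60, 99]
  DwuIV (AGGATTA, off=2): starts [15, 84, 112] → cuts [17, 86, 114]

All cut coordinates (distinct, sorted): [17, 26, 40, 53, 60, 73, 82, 86, 99, 105, 114, 126]

Fragment lengths:
  17→26: 9 bp
  26→40: 14 bp
  40→53: 13 bp
  53→60: 7 bp
  60→73: 13 bp
  73→82: 9 bp
  82→86: 4 bp
  86→99: 13 bp
  99→105: 6 bp
  105→114: 9 bp
  114→126: 12 bp
  126→17 (wrap): 137-126+17 = 28 bp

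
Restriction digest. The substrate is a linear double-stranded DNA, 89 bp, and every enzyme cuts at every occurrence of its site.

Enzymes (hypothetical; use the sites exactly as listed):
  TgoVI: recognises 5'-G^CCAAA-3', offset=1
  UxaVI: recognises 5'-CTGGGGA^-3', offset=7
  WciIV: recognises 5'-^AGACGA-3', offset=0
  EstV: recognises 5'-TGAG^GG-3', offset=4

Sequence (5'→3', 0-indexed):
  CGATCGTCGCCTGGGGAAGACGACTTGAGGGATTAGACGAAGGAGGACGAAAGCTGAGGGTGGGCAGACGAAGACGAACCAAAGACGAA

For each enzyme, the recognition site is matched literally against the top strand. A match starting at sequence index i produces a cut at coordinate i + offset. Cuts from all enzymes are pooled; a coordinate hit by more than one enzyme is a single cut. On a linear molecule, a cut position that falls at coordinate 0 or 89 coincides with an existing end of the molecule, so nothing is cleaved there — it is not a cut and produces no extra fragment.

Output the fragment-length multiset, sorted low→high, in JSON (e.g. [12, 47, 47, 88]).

[5,6,7,7,11,12,17,24]

Scan for sites:
  TgoVI (GCCAAA, off=1): no sites
  UxaVI (CTGGGGA, off=7): starts [10] → cuts [17]
  WciIV (AGACGA, off=0): starts [17, 34, 65, 71, 82] → cuts [17, 34, 65, 71, 82]
  EstV (TGAGGG, off=4): starts [25, 54] → cuts [29, 58]

Pooled cuts: [17, 29, 34, 58, 65, 71, 82]

Fragments:
  [0,17): 17 bp
  [17,29): 12 bp
  [29,34): 5 bp
  [34,58): 24 bp
  [58,65): 7 bp
  [65,71): 6 bp
  [71,82): 11 bp
  [82,89): 7 bp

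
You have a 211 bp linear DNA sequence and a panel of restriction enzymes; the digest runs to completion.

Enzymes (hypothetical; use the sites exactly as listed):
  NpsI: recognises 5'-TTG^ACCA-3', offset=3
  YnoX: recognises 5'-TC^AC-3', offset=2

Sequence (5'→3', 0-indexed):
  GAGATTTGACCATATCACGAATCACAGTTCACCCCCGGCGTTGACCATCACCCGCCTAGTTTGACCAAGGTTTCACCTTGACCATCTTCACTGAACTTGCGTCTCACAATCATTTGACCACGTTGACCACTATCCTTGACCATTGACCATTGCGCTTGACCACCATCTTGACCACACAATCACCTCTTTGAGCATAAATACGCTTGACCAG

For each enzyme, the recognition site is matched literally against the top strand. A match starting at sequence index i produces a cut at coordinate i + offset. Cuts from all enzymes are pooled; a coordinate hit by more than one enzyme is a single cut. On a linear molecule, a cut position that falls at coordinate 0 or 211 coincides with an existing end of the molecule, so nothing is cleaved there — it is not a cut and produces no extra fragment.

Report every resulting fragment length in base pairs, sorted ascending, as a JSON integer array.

[5,6,6,7,7,7,8,8,9,9,11,11,11,12,13,13,13,14,16,25]

Scan for sites:
  NpsI TTGACCA/3: at [5, 40, 60, 77, 113, 122, 135, 142, 155, 167, 203] ⇒ [8, 43, 63, 80, 116, 125, 138, 145, 158, 170, 206]
  YnoX TCAC/2: at [14, 21, 28, 47, 72, 87, 103, 179] ⇒ [16, 23, 30, 49, 74, 89, 105, 181]

Pooled cuts: [8, 16, 23, 30, 43, 49, 63, 74, 80, 89, 105, 116, 125, 138, 145, 158, 170, 181, 206]

Fragments:
  [0,8): 8 bp
  [8,16): 8 bp
  [16,23): 7 bp
  [23,30): 7 bp
  [30,43): 13 bp
  [43,49): 6 bp
  [49,63): 14 bp
  [63,74): 11 bp
  [74,80): 6 bp
  [80,89): 9 bp
  [89,105): 16 bp
  [105,116): 11 bp
  [116,125): 9 bp
  [125,138): 13 bp
  [138,145): 7 bp
  [145,158): 13 bp
  [158,170): 12 bp
  [170,181): 11 bp
  [181,206): 25 bp
  [206,211): 5 bp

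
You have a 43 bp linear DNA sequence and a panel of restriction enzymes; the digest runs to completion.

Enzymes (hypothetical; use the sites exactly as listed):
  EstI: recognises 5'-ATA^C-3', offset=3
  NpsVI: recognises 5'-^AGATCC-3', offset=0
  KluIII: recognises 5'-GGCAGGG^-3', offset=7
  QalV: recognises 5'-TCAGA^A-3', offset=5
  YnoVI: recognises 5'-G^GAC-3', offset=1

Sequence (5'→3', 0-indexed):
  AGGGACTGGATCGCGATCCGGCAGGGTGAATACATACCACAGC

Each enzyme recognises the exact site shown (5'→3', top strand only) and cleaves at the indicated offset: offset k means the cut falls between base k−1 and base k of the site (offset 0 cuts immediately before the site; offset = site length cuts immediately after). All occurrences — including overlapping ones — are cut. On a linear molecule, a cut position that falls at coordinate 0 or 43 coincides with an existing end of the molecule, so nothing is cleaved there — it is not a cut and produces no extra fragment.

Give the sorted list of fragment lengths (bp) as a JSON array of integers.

Per-enzyme occurrences:
  EstI ATAC/3: at [29, 33] ⇒ [32, 36]
  NpsVI (AGATCC, off=0): no sites
  KluIII GGCAGGG/7: at [19] ⇒ [26]
  QalV (TCAGAA, off=5): no sites
  YnoVI GGAC/1: at [2] ⇒ [3]

All cut coordinates (distinct, sorted): [3, 26, 32, 36]

Fragments:
  [0,3): 3 bp
  [3,26): 23 bp
  [26,32): 6 bp
  [32,36): 4 bp
  [36,43): 7 bp

[3,4,6,7,23]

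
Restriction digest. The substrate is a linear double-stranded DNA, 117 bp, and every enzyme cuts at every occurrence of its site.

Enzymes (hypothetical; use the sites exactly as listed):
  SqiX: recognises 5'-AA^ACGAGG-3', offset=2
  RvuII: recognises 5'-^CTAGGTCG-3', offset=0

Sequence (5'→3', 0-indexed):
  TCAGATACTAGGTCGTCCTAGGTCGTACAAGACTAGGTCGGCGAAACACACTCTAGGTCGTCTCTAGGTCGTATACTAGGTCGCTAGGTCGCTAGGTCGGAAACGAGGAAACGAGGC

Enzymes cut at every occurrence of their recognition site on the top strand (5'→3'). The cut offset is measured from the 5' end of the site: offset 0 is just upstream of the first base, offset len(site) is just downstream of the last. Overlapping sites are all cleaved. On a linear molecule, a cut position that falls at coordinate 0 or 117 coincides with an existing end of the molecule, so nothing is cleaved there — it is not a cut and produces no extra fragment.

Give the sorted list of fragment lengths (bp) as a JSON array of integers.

Per-enzyme occurrences:
  SqiX (AAACGAGG, off=2): starts [100, 108] → cuts [102, 110]
  RvuII (CTAGGTCG, off=0): starts [7, 17, 32, 52, 63, 75, 83, 91] → cuts [7, 17, 32, 52, 63, 75, 83, 91]

Pooled cuts: [7, 17, 32, 52, 63, 75, 83, 91, 102, 110]

Fragments:
  [0,7): 7 bp
  [7,17): 10 bp
  [17,32): 15 bp
  [32,52): 20 bp
  [52,63): 11 bp
  [63,75): 12 bp
  [75,83): 8 bp
  [83,91): 8 bp
  [91,102): 11 bp
  [102,110): 8 bp
  [110,117): 7 bp

[7,7,8,8,8,10,11,11,12,15,20]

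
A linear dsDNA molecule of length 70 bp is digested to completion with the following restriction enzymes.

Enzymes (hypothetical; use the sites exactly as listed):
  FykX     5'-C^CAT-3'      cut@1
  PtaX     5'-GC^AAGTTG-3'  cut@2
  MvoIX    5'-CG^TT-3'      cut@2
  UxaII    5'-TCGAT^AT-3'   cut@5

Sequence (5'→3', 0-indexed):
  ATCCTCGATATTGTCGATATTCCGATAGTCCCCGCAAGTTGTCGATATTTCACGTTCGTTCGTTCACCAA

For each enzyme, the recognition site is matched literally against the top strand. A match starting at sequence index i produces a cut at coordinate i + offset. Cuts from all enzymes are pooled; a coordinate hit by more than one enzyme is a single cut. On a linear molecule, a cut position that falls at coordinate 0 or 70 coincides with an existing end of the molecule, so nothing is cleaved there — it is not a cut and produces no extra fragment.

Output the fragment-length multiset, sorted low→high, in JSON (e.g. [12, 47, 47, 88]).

[4,4,8,8,9,9,11,17]

Scan for sites:
  FykX (CCAT, off=1): no sites
  PtaX GCAAGTTG/2: at [33] ⇒ [35]
  MvoIX CGTT/2: at [52, 56, 60] ⇒ [54, 58, 62]
  UxaII TCGATAT/5: at [4, 13, 41] ⇒ [9, 18, 46]

All cut coordinates (distinct, sorted): [9, 18, 35, 46, 54, 58, 62]

Fragment lengths:
  [0,9): 9 bp
  [9,18): 9 bp
  [18,35): 17 bp
  [35,46): 11 bp
  [46,54): 8 bp
  [54,58): 4 bp
  [58,62): 4 bp
  [62,70): 8 bp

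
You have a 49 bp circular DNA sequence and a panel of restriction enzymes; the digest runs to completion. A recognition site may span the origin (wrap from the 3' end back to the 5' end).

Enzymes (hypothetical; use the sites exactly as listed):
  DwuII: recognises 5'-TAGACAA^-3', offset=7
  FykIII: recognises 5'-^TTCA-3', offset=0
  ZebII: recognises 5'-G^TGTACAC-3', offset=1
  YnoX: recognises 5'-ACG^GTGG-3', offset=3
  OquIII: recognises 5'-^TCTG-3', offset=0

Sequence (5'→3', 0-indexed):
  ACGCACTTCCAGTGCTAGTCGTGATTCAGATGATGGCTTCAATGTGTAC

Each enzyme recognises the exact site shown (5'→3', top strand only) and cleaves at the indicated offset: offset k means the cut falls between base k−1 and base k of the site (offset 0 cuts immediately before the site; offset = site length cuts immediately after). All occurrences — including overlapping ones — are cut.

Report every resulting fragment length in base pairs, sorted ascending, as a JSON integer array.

Site scan:
  DwuII (TAGACAA, off=7): no sites
  FykIII TTCA/0: at [24, 37] ⇒ [24, 37]
  ZebII GTGTACAC/1: at [43] ⇒ [44]
  YnoX (ACGGTGG, off=3): no sites
  OquIII (TCTG, off=0): no sites

Pooled cuts: [24, 37, 44]

Fragments:
  24→37: 13 bp
  37→44: 7 bp
  44→24 (wrap): 49-44+24 = 29 bp

[7,13,29]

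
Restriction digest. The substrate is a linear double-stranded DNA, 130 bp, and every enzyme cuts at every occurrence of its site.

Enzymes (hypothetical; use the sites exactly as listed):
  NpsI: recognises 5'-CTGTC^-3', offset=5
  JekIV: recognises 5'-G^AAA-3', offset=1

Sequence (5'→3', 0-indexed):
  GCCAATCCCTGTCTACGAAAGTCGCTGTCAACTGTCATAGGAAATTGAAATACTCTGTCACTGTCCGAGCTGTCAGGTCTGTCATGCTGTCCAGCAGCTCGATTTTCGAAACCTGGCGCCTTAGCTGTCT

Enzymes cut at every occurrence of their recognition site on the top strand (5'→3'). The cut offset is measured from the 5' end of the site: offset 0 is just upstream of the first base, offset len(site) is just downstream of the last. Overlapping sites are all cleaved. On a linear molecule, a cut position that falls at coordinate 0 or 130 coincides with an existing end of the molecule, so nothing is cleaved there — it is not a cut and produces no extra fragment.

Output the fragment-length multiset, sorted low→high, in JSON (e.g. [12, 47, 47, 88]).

[1,4,5,6,6,7,8,9,9,12,12,13,17,21]

Scan for sites:
  NpsI CTGTC/5: at [8, 24, 31, 54, 60, 69, 78, 86, 124] ⇒ [13, 29, 36, 59, 65, 74, 83, 91, 129]
  JekIV GAAA/1: at [16, 40, 46, 107] ⇒ [17, 41, 47, 108]

All cut coordinates (distinct, sorted): [13, 17, 29, 36, 41, 47, 59, 65, 74, 83, 91, 108, 129]

Fragments:
  [0,13): 13 bp
  [13,17): 4 bp
  [17,29): 12 bp
  [29,36): 7 bp
  [36,41): 5 bp
  [41,47): 6 bp
  [47,59): 12 bp
  [59,65): 6 bp
  [65,74): 9 bp
  [74,83): 9 bp
  [83,91): 8 bp
  [91,108): 17 bp
  [108,129): 21 bp
  [129,130): 1 bp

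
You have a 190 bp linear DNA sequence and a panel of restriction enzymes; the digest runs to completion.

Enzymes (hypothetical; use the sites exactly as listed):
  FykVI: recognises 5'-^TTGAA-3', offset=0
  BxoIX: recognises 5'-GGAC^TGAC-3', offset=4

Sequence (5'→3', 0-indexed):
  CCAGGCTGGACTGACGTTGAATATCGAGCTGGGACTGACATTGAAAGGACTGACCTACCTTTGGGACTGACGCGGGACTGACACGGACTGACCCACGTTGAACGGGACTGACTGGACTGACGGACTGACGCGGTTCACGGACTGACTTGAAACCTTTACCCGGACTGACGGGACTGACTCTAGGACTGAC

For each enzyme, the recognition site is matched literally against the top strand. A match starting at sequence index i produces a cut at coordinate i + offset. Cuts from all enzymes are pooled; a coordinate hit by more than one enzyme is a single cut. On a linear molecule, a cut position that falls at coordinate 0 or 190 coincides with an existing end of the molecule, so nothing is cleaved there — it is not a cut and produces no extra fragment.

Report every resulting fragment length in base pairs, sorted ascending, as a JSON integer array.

Scan for sites:
  FykVI (TTGAA, off=0): starts [16, 40, 97, 146] → cuts [16, 40, 97, 146]
  BxoIX (GGACTGAC, off=4): starts [7, 31, 46, 63, 74, 84, 104, 113, 121, 138, 161, 170, 182] → cuts [11, 35, 50, 67, 78, 88, 108, 117, 125, 142, 165, 174, 186]

All cut coordinates (distinct, sorted): [11, 16, 35, 40, 50, 67, 78, 88, 97, 108, 117, 125, 142, 146, 165, 174, 186]

Fragments:
  [0,11): 11 bp
  [11,16): 5 bp
  [16,35): 19 bp
  [35,40): 5 bp
  [40,50): 10 bp
  [50,67): 17 bp
  [67,78): 11 bp
  [78,88): 10 bp
  [88,97): 9 bp
  [97,108): 11 bp
  [108,117): 9 bp
  [117,125): 8 bp
  [125,142): 17 bp
  [142,146): 4 bp
  [146,165): 19 bp
  [165,174): 9 bp
  [174,186): 12 bp
  [186,190): 4 bp

[4,4,5,5,8,9,9,9,10,10,11,11,11,12,17,17,19,19]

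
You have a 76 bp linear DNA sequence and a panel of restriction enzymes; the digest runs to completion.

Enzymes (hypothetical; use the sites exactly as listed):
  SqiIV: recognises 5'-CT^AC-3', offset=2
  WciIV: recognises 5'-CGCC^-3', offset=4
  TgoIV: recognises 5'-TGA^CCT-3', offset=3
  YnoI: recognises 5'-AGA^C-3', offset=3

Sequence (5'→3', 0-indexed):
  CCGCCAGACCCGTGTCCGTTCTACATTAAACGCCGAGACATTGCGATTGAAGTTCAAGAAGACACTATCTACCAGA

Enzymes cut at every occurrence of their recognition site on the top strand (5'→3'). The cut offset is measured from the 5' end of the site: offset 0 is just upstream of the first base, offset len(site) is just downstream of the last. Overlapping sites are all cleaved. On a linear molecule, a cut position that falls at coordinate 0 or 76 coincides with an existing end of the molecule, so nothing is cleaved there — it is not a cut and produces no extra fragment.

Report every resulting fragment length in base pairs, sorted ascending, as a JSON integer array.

[3,4,5,6,8,12,14,24]

Per-enzyme occurrences:
  SqiIV (CTAC, off=2): starts [20, 68] → cuts [22, 70]
  WciIV (CGCC, off=4): starts [1, 30] → cuts [5, 34]
  TgoIV (TGACCT, off=3): no sites
  YnoI (AGAC, off=3): starts [5, 35, 59] → cuts [8, 38, 62]

Pooled cuts: [5, 8, 22, 34, 38, 62, 70]

Fragments:
  [0,5): 5 bp
  [5,8): 3 bp
  [8,22): 14 bp
  [22,34): 12 bp
  [34,38): 4 bp
  [38,62): 24 bp
  [62,70): 8 bp
  [70,76): 6 bp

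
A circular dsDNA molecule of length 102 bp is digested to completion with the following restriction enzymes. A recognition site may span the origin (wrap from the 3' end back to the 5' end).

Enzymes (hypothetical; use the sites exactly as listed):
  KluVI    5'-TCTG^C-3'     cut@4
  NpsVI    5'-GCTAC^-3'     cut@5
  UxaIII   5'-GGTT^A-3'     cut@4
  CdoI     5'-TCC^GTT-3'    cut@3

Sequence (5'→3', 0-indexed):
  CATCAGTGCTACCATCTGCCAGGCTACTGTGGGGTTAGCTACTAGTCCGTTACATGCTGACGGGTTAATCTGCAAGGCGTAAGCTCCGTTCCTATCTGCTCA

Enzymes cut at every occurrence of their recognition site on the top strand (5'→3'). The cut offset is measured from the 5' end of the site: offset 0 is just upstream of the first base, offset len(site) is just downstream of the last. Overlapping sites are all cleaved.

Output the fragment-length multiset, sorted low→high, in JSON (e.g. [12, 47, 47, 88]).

Site scan:
  KluVI TCTGC/4: at [14, 68, 94] ⇒ [18, 72, 98]
  NpsVI GCTAC/5: at [7, 22, 37] ⇒ [12, 27, 42]
  UxaIII GGTTA/4: at [32, 62] ⇒ [36, 66]
  CdoI TCCGTT/3: at [45, 84] ⇒ [48, 87]

All cut coordinates (distinct, sorted): [12, 18, 27, 36, 42, 48, 66, 72, 87, 98]

Fragment lengths:
  12→18: 6 bp
  18→27: 9 bp
  27→36: 9 bp
  36→42: 6 bp
  42→48: 6 bp
  48→66: 18 bp
  66→72: 6 bp
  72→87: 15 bp
  87→98: 11 bp
  98→12 (wrap): 102-98+12 = 16 bp

[6,6,6,6,9,9,11,15,16,18]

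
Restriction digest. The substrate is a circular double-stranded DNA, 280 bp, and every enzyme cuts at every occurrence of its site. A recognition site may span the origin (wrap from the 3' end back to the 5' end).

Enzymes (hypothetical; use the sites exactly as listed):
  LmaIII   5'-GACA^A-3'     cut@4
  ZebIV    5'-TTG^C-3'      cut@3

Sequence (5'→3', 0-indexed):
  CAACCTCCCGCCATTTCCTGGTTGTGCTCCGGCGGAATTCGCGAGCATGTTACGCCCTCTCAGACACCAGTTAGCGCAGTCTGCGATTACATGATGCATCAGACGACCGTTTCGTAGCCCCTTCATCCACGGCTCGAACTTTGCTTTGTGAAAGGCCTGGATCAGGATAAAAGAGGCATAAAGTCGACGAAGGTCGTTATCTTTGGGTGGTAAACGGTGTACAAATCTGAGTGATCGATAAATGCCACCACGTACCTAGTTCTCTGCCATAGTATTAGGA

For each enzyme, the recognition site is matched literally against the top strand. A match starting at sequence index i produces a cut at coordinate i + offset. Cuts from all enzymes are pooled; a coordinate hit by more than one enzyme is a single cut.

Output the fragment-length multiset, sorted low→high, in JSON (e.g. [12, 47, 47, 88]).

[139,141]

Site scan:
  LmaIII GACAA/4: at [278] ⇒ [2]
  ZebIV TTGC/3: at [140] ⇒ [143]

Pooled cuts: [2, 143]

Fragment lengths:
  2→143: 141 bp
  143→2 (wrap): 280-143+2 = 139 bp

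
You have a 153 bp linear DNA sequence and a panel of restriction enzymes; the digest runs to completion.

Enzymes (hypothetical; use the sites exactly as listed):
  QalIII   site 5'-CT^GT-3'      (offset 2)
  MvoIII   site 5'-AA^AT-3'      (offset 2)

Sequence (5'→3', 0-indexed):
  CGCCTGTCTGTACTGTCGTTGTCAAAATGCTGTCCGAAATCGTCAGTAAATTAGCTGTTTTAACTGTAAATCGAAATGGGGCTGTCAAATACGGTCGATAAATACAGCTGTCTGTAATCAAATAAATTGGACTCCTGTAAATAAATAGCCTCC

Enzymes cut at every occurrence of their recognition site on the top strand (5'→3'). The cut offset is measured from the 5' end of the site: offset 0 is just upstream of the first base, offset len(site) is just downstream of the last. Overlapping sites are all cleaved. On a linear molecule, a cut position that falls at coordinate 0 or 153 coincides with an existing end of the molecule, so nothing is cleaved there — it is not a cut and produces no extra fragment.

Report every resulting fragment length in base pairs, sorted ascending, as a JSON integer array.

Site scan:
  QalIII (CTGT, off=2): starts [3, 7, 12, 29, 54, 63, 81, 107, 111, 134] → cuts [5, 9, 14, 31, 56, 65, 83, 109, 113, 136]
  MvoIII (AAAT, off=2): starts [24, 36, 47, 67, 73, 86, 99, 119, 123, 138, 142] → cuts [26, 38, 49, 69, 75, 88, 101, 121, 125, 140, 144]

Pooled cuts: [5, 9, 14, 26, 31, 38, 49, 56, 65, 69, 75, 83, 88, 101, 109, 113, 121, 125, 136, 140, 144]

Fragment lengths:
  [0,5): 5 bp
  [5,9): 4 bp
  [9,14): 5 bp
  [14,26): 12 bp
  [26,31): 5 bp
  [31,38): 7 bp
  [38,49): 11 bp
  [49,56): 7 bp
  [56,65): 9 bp
  [65,69): 4 bp
  [69,75): 6 bp
  [75,83): 8 bp
  [83,88): 5 bp
  [88,101): 13 bp
  [101,109): 8 bp
  [109,113): 4 bp
  [113,121): 8 bp
  [121,125): 4 bp
  [125,136): 11 bp
  [136,140): 4 bp
  [140,144): 4 bp
  [144,153): 9 bp

[4,4,4,4,4,4,5,5,5,5,6,7,7,8,8,8,9,9,11,11,12,13]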